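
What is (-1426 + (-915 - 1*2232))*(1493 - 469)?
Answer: -4682752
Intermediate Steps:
(-1426 + (-915 - 1*2232))*(1493 - 469) = (-1426 + (-915 - 2232))*1024 = (-1426 - 3147)*1024 = -4573*1024 = -4682752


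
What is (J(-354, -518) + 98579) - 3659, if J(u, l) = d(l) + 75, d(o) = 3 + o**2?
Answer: 363322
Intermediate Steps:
J(u, l) = 78 + l**2 (J(u, l) = (3 + l**2) + 75 = 78 + l**2)
(J(-354, -518) + 98579) - 3659 = ((78 + (-518)**2) + 98579) - 3659 = ((78 + 268324) + 98579) - 3659 = (268402 + 98579) - 3659 = 366981 - 3659 = 363322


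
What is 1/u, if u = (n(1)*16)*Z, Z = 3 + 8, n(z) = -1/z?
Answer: -1/176 ≈ -0.0056818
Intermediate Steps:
Z = 11
u = -176 (u = (-1/1*16)*11 = (-1*1*16)*11 = -1*16*11 = -16*11 = -176)
1/u = 1/(-176) = -1/176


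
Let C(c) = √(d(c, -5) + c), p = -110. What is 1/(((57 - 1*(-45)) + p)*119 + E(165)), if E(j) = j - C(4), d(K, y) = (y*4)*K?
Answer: I/(-787*I + 2*√19) ≈ -0.0012705 + 1.4074e-5*I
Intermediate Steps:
d(K, y) = 4*K*y (d(K, y) = (4*y)*K = 4*K*y)
C(c) = √19*√(-c) (C(c) = √(4*c*(-5) + c) = √(-20*c + c) = √(-19*c) = √19*√(-c))
E(j) = j - 2*I*√19 (E(j) = j - √19*√(-1*4) = j - √19*√(-4) = j - √19*2*I = j - 2*I*√19)
1/(((57 - 1*(-45)) + p)*119 + E(165)) = 1/(((57 - 1*(-45)) - 110)*119 + (165 - 2*I*√19)) = 1/(((57 + 45) - 110)*119 + (165 - 2*I*√19)) = 1/((102 - 110)*119 + (165 - 2*I*√19)) = 1/(-8*119 + (165 - 2*I*√19)) = 1/(-952 + (165 - 2*I*√19)) = 1/(-787 - 2*I*√19)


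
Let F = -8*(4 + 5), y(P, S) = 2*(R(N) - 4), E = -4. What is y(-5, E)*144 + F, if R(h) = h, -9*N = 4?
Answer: -1352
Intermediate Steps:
N = -4/9 (N = -⅑*4 = -4/9 ≈ -0.44444)
y(P, S) = -80/9 (y(P, S) = 2*(-4/9 - 4) = 2*(-40/9) = -80/9)
F = -72 (F = -8*9 = -72)
y(-5, E)*144 + F = -80/9*144 - 72 = -1280 - 72 = -1352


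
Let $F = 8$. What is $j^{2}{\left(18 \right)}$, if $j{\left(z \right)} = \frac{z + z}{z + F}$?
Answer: $\frac{324}{169} \approx 1.9172$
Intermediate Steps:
$j{\left(z \right)} = \frac{2 z}{8 + z}$ ($j{\left(z \right)} = \frac{z + z}{z + 8} = \frac{2 z}{8 + z}$)
$j^{2}{\left(18 \right)} = \left(2 \cdot 18 \frac{1}{8 + 18}\right)^{2} = \left(2 \cdot 18 \cdot \frac{1}{26}\right)^{2} = \left(\frac{18}{13}\right)^{2} = \frac{324}{169}$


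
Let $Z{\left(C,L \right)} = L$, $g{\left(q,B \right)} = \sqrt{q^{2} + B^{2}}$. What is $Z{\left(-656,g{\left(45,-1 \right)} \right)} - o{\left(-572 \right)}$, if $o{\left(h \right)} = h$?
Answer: $572 + \sqrt{2026} \approx 617.01$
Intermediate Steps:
$g{\left(q,B \right)} = \sqrt{B^{2} + q^{2}}$
$Z{\left(-656,g{\left(45,-1 \right)} \right)} - o{\left(-572 \right)} = \sqrt{\left(-1\right)^{2} + 45^{2}} - -572 = \sqrt{1 + 2025} + 572 = \sqrt{2026} + 572 = 572 + \sqrt{2026}$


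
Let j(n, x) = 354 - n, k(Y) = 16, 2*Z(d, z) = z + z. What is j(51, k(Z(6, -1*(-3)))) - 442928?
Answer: -442625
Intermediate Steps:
Z(d, z) = z (Z(d, z) = (z + z)/2 = (2*z)/2 = z)
j(51, k(Z(6, -1*(-3)))) - 442928 = (354 - 1*51) - 442928 = (354 - 51) - 442928 = 303 - 442928 = -442625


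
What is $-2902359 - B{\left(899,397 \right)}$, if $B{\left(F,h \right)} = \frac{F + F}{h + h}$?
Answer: $- \frac{1152237422}{397} \approx -2.9024 \cdot 10^{6}$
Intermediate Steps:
$B{\left(F,h \right)} = \frac{F}{h}$ ($B{\left(F,h \right)} = \frac{2 F}{2 h} = 2 F \frac{1}{2 h} = \frac{F}{h}$)
$-2902359 - B{\left(899,397 \right)} = -2902359 - \frac{899}{397} = - \frac{1152237422}{397}$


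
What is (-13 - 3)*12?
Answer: -192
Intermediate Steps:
(-13 - 3)*12 = -16*12 = -192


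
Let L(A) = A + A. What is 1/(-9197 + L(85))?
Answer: -1/9027 ≈ -0.00011078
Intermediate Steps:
L(A) = 2*A
1/(-9197 + L(85)) = 1/(-9197 + 2*85) = 1/(-9197 + 170) = 1/(-9027) = -1/9027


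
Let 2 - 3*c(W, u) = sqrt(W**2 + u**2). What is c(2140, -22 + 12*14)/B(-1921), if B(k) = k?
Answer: -2/5763 + 2*sqrt(1150229)/5763 ≈ 0.37185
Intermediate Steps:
c(W, u) = 2/3 - sqrt(W**2 + u**2)/3
c(2140, -22 + 12*14)/B(-1921) = (2/3 - sqrt(2140**2 + (-22 + 12*14)**2)/3)/(-1921) = (2/3 - sqrt(4579600 + (-22 + 168)**2)/3)*(-1/1921) = (2/3 - sqrt(4579600 + 146**2)/3)*(-1/1921) = (2/3 - sqrt(4579600 + 21316)/3)*(-1/1921) = (2/3 - 2*sqrt(1150229)/3)*(-1/1921) = -2/5763 + 2*sqrt(1150229)/5763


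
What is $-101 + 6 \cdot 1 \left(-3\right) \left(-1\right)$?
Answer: $-83$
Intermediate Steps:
$-101 + 6 \cdot 1 \left(-3\right) \left(-1\right) = -101 + 6 \left(\left(-3\right) \left(-1\right)\right) = -101 + 6 \cdot 3 = -101 + 18 = -83$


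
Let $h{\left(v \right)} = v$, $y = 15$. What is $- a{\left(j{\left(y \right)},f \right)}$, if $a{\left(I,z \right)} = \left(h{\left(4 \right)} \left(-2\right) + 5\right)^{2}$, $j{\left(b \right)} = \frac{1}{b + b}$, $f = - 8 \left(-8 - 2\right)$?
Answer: $-9$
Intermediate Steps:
$f = 80$ ($f = \left(-8\right) \left(-10\right) = 80$)
$j{\left(b \right)} = \frac{1}{2 b}$
$a{\left(I,z \right)} = 9$ ($a{\left(I,z \right)} = \left(4 \left(-2\right) + 5\right)^{2} = \left(-8 + 5\right)^{2} = \left(-3\right)^{2} = 9$)
$- a{\left(j{\left(y \right)},f \right)} = \left(-1\right) 9 = -9$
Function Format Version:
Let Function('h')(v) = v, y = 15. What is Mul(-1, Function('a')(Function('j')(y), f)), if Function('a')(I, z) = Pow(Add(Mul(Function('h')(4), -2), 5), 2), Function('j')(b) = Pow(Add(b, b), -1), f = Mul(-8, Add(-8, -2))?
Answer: -9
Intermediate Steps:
f = 80 (f = Mul(-8, -10) = 80)
Function('j')(b) = Mul(Rational(1, 2), Pow(b, -1)) (Function('j')(b) = Pow(Mul(2, b), -1) = Mul(Rational(1, 2), Pow(b, -1)))
Function('a')(I, z) = 9 (Function('a')(I, z) = Pow(Add(Mul(4, -2), 5), 2) = Pow(Add(-8, 5), 2) = Pow(-3, 2) = 9)
Mul(-1, Function('a')(Function('j')(y), f)) = Mul(-1, 9) = -9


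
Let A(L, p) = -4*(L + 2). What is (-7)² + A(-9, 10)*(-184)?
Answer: -5103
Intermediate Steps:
A(L, p) = -8 - 4*L (A(L, p) = -4*(2 + L) = -8 - 4*L)
(-7)² + A(-9, 10)*(-184) = (-7)² + (-8 - 4*(-9))*(-184) = 49 + (-8 + 36)*(-184) = 49 + 28*(-184) = 49 - 5152 = -5103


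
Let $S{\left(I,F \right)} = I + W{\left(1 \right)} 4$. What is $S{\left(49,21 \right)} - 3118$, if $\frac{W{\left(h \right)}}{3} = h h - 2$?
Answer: $-3081$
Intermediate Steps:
$W{\left(h \right)} = -6 + 3 h^{2}$ ($W{\left(h \right)} = 3 \left(h h - 2\right) = 3 \left(h^{2} - 2\right) = 3 \left(-2 + h^{2}\right) = -6 + 3 h^{2}$)
$S{\left(I,F \right)} = -12 + I$ ($S{\left(I,F \right)} = I + \left(-6 + 3 \cdot 1^{2}\right) 4 = I + \left(-6 + 3 \cdot 1\right) 4 = I + \left(-6 + 3\right) 4 = I - 12 = -12 + I$)
$S{\left(49,21 \right)} - 3118 = \left(-12 + 49\right) - 3118 = 37 - 3118 = -3081$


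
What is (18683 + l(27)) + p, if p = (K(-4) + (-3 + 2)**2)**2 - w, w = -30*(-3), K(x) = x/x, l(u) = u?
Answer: 18624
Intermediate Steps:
K(x) = 1
w = 90
p = -86 (p = (1 + (-3 + 2)**2)**2 - 1*90 = (1 + (-1)**2)**2 - 90 = (1 + 1)**2 - 90 = 2**2 - 90 = 4 - 90 = -86)
(18683 + l(27)) + p = (18683 + 27) - 86 = 18710 - 86 = 18624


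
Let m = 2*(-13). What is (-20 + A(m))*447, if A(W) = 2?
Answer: -8046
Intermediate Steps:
m = -26
(-20 + A(m))*447 = (-20 + 2)*447 = -18*447 = -8046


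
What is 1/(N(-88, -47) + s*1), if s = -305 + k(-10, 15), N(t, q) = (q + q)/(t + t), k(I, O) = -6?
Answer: -88/27321 ≈ -0.0032210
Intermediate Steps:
N(t, q) = q/t (N(t, q) = (2*q)/((2*t)) = (2*q)*(1/(2*t)) = q/t)
s = -311 (s = -305 - 6 = -311)
1/(N(-88, -47) + s*1) = 1/(-47/(-88) - 311*1) = 1/(-47*(-1/88) - 311) = 1/(47/88 - 311) = 1/(-27321/88) = -88/27321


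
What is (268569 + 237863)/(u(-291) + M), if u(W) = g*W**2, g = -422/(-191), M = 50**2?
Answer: 48364256/18106441 ≈ 2.6711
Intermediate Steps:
M = 2500
g = 422/191 (g = -422*(-1/191) = 422/191 ≈ 2.2094)
u(W) = 422*W**2/191
(268569 + 237863)/(u(-291) + M) = (268569 + 237863)/((422/191)*(-291)**2 + 2500) = 506432/((422/191)*84681 + 2500) = 506432/(35735382/191 + 2500) = 506432/(36212882/191) = 506432*(191/36212882) = 48364256/18106441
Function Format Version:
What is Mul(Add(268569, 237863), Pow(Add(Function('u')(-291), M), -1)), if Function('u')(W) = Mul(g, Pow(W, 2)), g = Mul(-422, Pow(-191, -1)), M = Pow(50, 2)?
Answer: Rational(48364256, 18106441) ≈ 2.6711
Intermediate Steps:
M = 2500
g = Rational(422, 191) (g = Mul(-422, Rational(-1, 191)) = Rational(422, 191) ≈ 2.2094)
Function('u')(W) = Mul(Rational(422, 191), Pow(W, 2))
Mul(Add(268569, 237863), Pow(Add(Function('u')(-291), M), -1)) = Mul(Add(268569, 237863), Pow(Add(Mul(Rational(422, 191), Pow(-291, 2)), 2500), -1)) = Mul(506432, Pow(Add(Mul(Rational(422, 191), 84681), 2500), -1)) = Mul(506432, Pow(Add(Rational(35735382, 191), 2500), -1)) = Mul(506432, Pow(Rational(36212882, 191), -1)) = Mul(506432, Rational(191, 36212882)) = Rational(48364256, 18106441)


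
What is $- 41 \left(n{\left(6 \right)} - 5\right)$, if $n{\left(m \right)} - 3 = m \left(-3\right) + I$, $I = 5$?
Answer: $615$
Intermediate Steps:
$n{\left(m \right)} = 8 - 3 m$ ($n{\left(m \right)} = 3 + \left(m \left(-3\right) + 5\right) = 3 - \left(-5 + 3 m\right) = 8 - 3 m$)
$- 41 \left(n{\left(6 \right)} - 5\right) = - 41 \left(\left(8 - 18\right) - 5\right) = - 41 \left(-10 - 5\right) = \left(-41\right) \left(-15\right) = 615$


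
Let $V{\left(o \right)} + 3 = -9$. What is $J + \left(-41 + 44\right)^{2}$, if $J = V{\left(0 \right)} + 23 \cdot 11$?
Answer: $250$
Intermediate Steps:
$V{\left(o \right)} = -12$ ($V{\left(o \right)} = -3 - 9 = -12$)
$J = 241$ ($J = -12 + 23 \cdot 11 = -12 + 253 = 241$)
$J + \left(-41 + 44\right)^{2} = 241 + \left(-41 + 44\right)^{2} = 241 + 3^{2} = 241 + 9 = 250$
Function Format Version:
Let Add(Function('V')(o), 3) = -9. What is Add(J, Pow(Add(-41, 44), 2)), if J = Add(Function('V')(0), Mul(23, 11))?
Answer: 250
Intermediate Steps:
Function('V')(o) = -12 (Function('V')(o) = Add(-3, -9) = -12)
J = 241 (J = Add(-12, Mul(23, 11)) = Add(-12, 253) = 241)
Add(J, Pow(Add(-41, 44), 2)) = Add(241, Pow(Add(-41, 44), 2)) = Add(241, Pow(3, 2)) = Add(241, 9) = 250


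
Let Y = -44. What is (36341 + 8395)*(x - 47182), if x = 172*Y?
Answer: -2449296000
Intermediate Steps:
x = -7568 (x = 172*(-44) = -7568)
(36341 + 8395)*(x - 47182) = (36341 + 8395)*(-7568 - 47182) = 44736*(-54750) = -2449296000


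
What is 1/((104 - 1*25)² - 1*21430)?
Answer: -1/15189 ≈ -6.5837e-5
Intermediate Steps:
1/((104 - 1*25)² - 1*21430) = 1/((104 - 25)² - 21430) = 1/(79² - 21430) = 1/(6241 - 21430) = 1/(-15189) = -1/15189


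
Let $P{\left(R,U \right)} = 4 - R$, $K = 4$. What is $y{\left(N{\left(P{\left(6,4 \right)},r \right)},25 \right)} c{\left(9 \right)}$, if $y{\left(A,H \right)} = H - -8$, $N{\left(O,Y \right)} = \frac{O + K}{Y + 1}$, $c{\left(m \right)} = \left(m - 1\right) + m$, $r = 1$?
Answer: $561$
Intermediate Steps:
$c{\left(m \right)} = -1 + 2 m$ ($c{\left(m \right)} = \left(-1 + m\right) + m = -1 + 2 m$)
$N{\left(O,Y \right)} = \frac{4 + O}{1 + Y}$ ($N{\left(O,Y \right)} = \frac{O + 4}{Y + 1} = \frac{4 + O}{1 + Y}$)
$y{\left(A,H \right)} = 8 + H$ ($y{\left(A,H \right)} = H + 8 = 8 + H$)
$y{\left(N{\left(P{\left(6,4 \right)},r \right)},25 \right)} c{\left(9 \right)} = \left(8 + 25\right) \left(-1 + 2 \cdot 9\right) = 33 \left(-1 + 18\right) = 33 \cdot 17 = 561$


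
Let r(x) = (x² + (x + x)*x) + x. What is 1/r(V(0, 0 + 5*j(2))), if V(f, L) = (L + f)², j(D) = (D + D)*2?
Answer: 1/7681600 ≈ 1.3018e-7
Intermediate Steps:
j(D) = 4*D (j(D) = (2*D)*2 = 4*D)
r(x) = x + 3*x² (r(x) = (x² + (2*x)*x) + x = (x² + 2*x²) + x = 3*x² + x = x + 3*x²)
1/r(V(0, 0 + 5*j(2))) = 1/(((0 + 5*(4*2)) + 0)²*(1 + 3*((0 + 5*(4*2)) + 0)²)) = 1/(((0 + 5*8) + 0)²*(1 + 3*((0 + 5*8) + 0)²)) = 1/(((0 + 40) + 0)²*(1 + 3*((0 + 40) + 0)²)) = 1/((40 + 0)²*(1 + 3*(40 + 0)²)) = 1/(40²*(1 + 3*40²)) = 1/(1600*(1 + 3*1600)) = 1/(1600*(1 + 4800)) = 1/(1600*4801) = 1/7681600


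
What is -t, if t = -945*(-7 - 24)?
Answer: -29295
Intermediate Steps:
t = 29295 (t = -945*(-31) = 29295)
-t = -1*29295 = -29295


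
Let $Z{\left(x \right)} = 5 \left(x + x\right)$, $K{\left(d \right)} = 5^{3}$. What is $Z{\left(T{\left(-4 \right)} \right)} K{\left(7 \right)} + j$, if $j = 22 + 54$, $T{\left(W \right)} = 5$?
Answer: $6326$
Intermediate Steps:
$K{\left(d \right)} = 125$
$Z{\left(x \right)} = 10 x$ ($Z{\left(x \right)} = 5 \cdot 2 x = 10 x$)
$j = 76$
$Z{\left(T{\left(-4 \right)} \right)} K{\left(7 \right)} + j = 10 \cdot 5 \cdot 125 + 76 = 50 \cdot 125 + 76 = 6250 + 76 = 6326$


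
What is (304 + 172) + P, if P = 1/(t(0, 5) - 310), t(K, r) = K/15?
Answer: 147559/310 ≈ 476.00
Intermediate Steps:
t(K, r) = K/15 (t(K, r) = K*(1/15) = K/15)
P = -1/310 (P = 1/((1/15)*0 - 310) = 1/(0 - 310) = 1/(-310) = -1/310 ≈ -0.0032258)
(304 + 172) + P = (304 + 172) - 1/310 = 476 - 1/310 = 147559/310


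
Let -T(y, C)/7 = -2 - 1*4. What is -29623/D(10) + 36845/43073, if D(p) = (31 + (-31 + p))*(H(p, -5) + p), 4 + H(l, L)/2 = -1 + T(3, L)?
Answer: -1245001679/36181320 ≈ -34.410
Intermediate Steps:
T(y, C) = 42 (T(y, C) = -7*(-2 - 1*4) = -7*(-2 - 4) = -7*(-6) = 42)
H(l, L) = 74 (H(l, L) = -8 + 2*(-1 + 42) = -8 + 2*41 = -8 + 82 = 74)
D(p) = p*(74 + p) (D(p) = (31 + (-31 + p))*(74 + p) = p*(74 + p))
-29623/D(10) + 36845/43073 = -29623*1/(10*(74 + 10)) + 36845/43073 = -29623/(10*84) + 36845*(1/43073) = -29623/840 + 36845/43073 = -1245001679/36181320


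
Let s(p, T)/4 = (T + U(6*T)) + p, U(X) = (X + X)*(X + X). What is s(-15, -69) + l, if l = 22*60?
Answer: 2743320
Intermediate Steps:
U(X) = 4*X² (U(X) = (2*X)*(2*X) = 4*X²)
s(p, T) = 4*T + 4*p + 576*T² (s(p, T) = 4*((T + 4*(6*T)²) + p) = 4*((T + 4*(36*T²)) + p) = 4*((T + 144*T²) + p) = 4*(T + p + 144*T²) = 4*T + 4*p + 576*T²)
l = 1320
s(-15, -69) + l = (4*(-69) + 4*(-15) + 576*(-69)²) + 1320 = (-276 - 60 + 576*4761) + 1320 = (-276 - 60 + 2742336) + 1320 = 2742000 + 1320 = 2743320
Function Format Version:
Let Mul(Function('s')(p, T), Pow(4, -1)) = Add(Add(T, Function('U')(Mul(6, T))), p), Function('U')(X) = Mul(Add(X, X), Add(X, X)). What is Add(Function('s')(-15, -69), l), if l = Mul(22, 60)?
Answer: 2743320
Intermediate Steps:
Function('U')(X) = Mul(4, Pow(X, 2)) (Function('U')(X) = Mul(Mul(2, X), Mul(2, X)) = Mul(4, Pow(X, 2)))
Function('s')(p, T) = Add(Mul(4, T), Mul(4, p), Mul(576, Pow(T, 2))) (Function('s')(p, T) = Mul(4, Add(Add(T, Mul(4, Pow(Mul(6, T), 2))), p)) = Mul(4, Add(Add(T, Mul(4, Mul(36, Pow(T, 2)))), p)) = Mul(4, Add(Add(T, Mul(144, Pow(T, 2))), p)) = Mul(4, Add(T, p, Mul(144, Pow(T, 2)))) = Add(Mul(4, T), Mul(4, p), Mul(576, Pow(T, 2))))
l = 1320
Add(Function('s')(-15, -69), l) = Add(Add(Mul(4, -69), Mul(4, -15), Mul(576, Pow(-69, 2))), 1320) = Add(Add(-276, -60, Mul(576, 4761)), 1320) = Add(Add(-276, -60, 2742336), 1320) = Add(2742000, 1320) = 2743320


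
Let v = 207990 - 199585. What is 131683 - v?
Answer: 123278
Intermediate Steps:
v = 8405
131683 - v = 131683 - 1*8405 = 131683 - 8405 = 123278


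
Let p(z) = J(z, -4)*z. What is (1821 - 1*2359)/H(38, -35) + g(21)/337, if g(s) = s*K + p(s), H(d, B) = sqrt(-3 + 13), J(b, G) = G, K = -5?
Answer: -189/337 - 269*sqrt(10)/5 ≈ -170.69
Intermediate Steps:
p(z) = -4*z
H(d, B) = sqrt(10)
g(s) = -9*s (g(s) = s*(-5) - 4*s = -5*s - 4*s = -9*s)
(1821 - 1*2359)/H(38, -35) + g(21)/337 = (1821 - 1*2359)/(sqrt(10)) - 9*21/337 = (1821 - 2359)*(sqrt(10)/10) - 189*1/337 = -269*sqrt(10)/5 - 189/337 = -189/337 - 269*sqrt(10)/5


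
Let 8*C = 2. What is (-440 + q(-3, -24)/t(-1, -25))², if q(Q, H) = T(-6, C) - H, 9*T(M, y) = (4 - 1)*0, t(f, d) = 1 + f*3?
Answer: 204304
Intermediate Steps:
C = ¼ (C = (⅛)*2 = ¼ ≈ 0.25000)
t(f, d) = 1 + 3*f
T(M, y) = 0 (T(M, y) = ((4 - 1)*0)/9 = (3*0)/9 = (⅑)*0 = 0)
q(Q, H) = -H (q(Q, H) = 0 - H = -H)
(-440 + q(-3, -24)/t(-1, -25))² = (-440 + (-1*(-24))/(1 + 3*(-1)))² = (-440 + 24/(1 - 3))² = (-440 + 24/(-2))² = (-440 + 24*(-½))² = (-440 - 12)² = (-452)² = 204304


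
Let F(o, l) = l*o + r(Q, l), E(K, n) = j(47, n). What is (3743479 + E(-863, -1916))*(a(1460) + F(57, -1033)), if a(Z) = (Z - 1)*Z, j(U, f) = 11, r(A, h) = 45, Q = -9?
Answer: 7753905810960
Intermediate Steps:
E(K, n) = 11
a(Z) = Z*(-1 + Z) (a(Z) = (-1 + Z)*Z = Z*(-1 + Z))
F(o, l) = 45 + l*o (F(o, l) = l*o + 45 = 45 + l*o)
(3743479 + E(-863, -1916))*(a(1460) + F(57, -1033)) = (3743479 + 11)*(1460*(-1 + 1460) + (45 - 1033*57)) = 3743490*(1460*1459 + (45 - 58881)) = 3743490*(2130140 - 58836) = 3743490*2071304 = 7753905810960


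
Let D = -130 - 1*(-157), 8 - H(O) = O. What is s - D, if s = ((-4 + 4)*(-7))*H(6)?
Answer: -27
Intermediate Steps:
H(O) = 8 - O
D = 27 (D = -130 + 157 = 27)
s = 0 (s = ((-4 + 4)*(-7))*(8 - 1*6) = (0*(-7))*(8 - 6) = 0*2 = 0)
s - D = 0 - 1*27 = 0 - 27 = -27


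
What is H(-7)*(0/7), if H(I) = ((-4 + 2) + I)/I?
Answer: 0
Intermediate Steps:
H(I) = (-2 + I)/I
H(-7)*(0/7) = ((-2 - 7)/(-7))*(0/7) = (-1/7*(-9))*(0*(1/7)) = (9/7)*0 = 0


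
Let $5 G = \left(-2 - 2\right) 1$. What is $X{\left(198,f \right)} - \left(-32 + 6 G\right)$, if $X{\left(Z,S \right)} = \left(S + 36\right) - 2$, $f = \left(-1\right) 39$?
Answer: $\frac{159}{5} \approx 31.8$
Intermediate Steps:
$f = -39$
$X{\left(Z,S \right)} = 34 + S$ ($X{\left(Z,S \right)} = \left(36 + S\right) - 2 = 34 + S$)
$G = - \frac{4}{5}$ ($G = \frac{\left(-2 - 2\right) 1}{5} = \frac{\left(-4\right) 1}{5} = \frac{1}{5} \left(-4\right) = - \frac{4}{5} \approx -0.8$)
$X{\left(198,f \right)} - \left(-32 + 6 G\right) = \left(34 - 39\right) + \left(\left(-6\right) \left(- \frac{4}{5}\right) + 32\right) = -5 + \left(\frac{24}{5} + 32\right) = -5 + \frac{184}{5} = \frac{159}{5}$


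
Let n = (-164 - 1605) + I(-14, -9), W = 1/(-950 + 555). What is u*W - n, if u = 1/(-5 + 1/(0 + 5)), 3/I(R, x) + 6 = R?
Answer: 16771547/9480 ≈ 1769.2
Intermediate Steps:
I(R, x) = 3/(-6 + R)
W = -1/395 (W = 1/(-395) = -1/395 ≈ -0.0025316)
u = -5/24 (u = 1/(-5 + 1/5) = 1/(-5 + ⅕) = 1/(-24/5) = -5/24 ≈ -0.20833)
n = -35383/20 (n = (-164 - 1605) + 3/(-6 - 14) = -1769 + 3/(-20) = -1769 + 3*(-1/20) = -1769 - 3/20 = -35383/20 ≈ -1769.2)
u*W - n = -5/24*(-1/395) - 1*(-35383/20) = 1/1896 + 35383/20 = 16771547/9480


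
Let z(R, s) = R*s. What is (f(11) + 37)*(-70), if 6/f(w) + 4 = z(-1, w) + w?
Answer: -2485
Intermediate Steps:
f(w) = -3/2 (f(w) = 6/(-4 + (-w + w)) = 6/(-4 + 0) = 6/(-4) = 6*(-¼) = -3/2)
(f(11) + 37)*(-70) = (-3/2 + 37)*(-70) = (71/2)*(-70) = -2485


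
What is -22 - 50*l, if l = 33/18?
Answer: -341/3 ≈ -113.67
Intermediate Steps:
l = 11/6 (l = 33*(1/18) = 11/6 ≈ 1.8333)
-22 - 50*l = -22 - 50*11/6 = -22 - 275/3 = -341/3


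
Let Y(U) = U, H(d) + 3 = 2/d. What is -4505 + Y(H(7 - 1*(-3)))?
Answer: -22539/5 ≈ -4507.8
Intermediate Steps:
H(d) = -3 + 2/d
-4505 + Y(H(7 - 1*(-3))) = -4505 + (-3 + 2/(7 - 1*(-3))) = -4505 + (-3 + 2/(7 + 3)) = -4505 + (-3 + 2/10) = -4505 + (-3 + 2*(⅒)) = -4505 + (-3 + ⅕) = -4505 - 14/5 = -22539/5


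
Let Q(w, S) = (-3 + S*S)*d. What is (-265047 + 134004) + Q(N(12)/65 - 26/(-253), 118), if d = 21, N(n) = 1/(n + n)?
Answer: 161298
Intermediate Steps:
N(n) = 1/(2*n)
Q(w, S) = -63 + 21*S² (Q(w, S) = (-3 + S*S)*21 = (-3 + S²)*21 = -63 + 21*S²)
(-265047 + 134004) + Q(N(12)/65 - 26/(-253), 118) = (-265047 + 134004) + (-63 + 21*118²) = -131043 + (-63 + 21*13924) = -131043 + (-63 + 292404) = -131043 + 292341 = 161298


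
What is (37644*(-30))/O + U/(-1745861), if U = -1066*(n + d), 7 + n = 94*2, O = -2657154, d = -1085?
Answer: -7550870612/59474635123 ≈ -0.12696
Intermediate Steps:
n = 181 (n = -7 + 94*2 = -7 + 188 = 181)
U = 963664 (U = -1066*(181 - 1085) = -1066*(-904) = 963664)
(37644*(-30))/O + U/(-1745861) = (37644*(-30))/(-2657154) + 963664/(-1745861) = -1129320*(-1/2657154) + 963664*(-1/1745861) = 188220/442859 - 74128/134297 = -7550870612/59474635123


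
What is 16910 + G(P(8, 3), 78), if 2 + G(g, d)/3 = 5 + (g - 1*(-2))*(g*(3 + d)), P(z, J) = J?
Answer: 20564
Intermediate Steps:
G(g, d) = 9 + 3*g*(2 + g)*(3 + d) (G(g, d) = -6 + 3*(5 + (g - 1*(-2))*(g*(3 + d))) = -6 + 3*(5 + (g + 2)*(g*(3 + d))) = -6 + 3*(5 + (2 + g)*(g*(3 + d))) = -6 + 3*(5 + g*(2 + g)*(3 + d)) = -6 + (15 + 3*g*(2 + g)*(3 + d)) = 9 + 3*g*(2 + g)*(3 + d))
16910 + G(P(8, 3), 78) = 16910 + (9 + 9*3² + 18*3 + 3*78*3² + 6*78*3) = 16910 + (9 + 9*9 + 54 + 3*78*9 + 1404) = 16910 + (9 + 81 + 54 + 2106 + 1404) = 16910 + 3654 = 20564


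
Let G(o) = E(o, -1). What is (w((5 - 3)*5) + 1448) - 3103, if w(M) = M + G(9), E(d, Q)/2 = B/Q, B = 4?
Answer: -1653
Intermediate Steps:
E(d, Q) = 8/Q (E(d, Q) = 2*(4/Q) = 8/Q)
G(o) = -8 (G(o) = 8/(-1) = 8*(-1) = -8)
w(M) = -8 + M (w(M) = M - 8 = -8 + M)
(w((5 - 3)*5) + 1448) - 3103 = ((-8 + (5 - 3)*5) + 1448) - 3103 = ((-8 + 2*5) + 1448) - 3103 = ((-8 + 10) + 1448) - 3103 = (2 + 1448) - 3103 = 1450 - 3103 = -1653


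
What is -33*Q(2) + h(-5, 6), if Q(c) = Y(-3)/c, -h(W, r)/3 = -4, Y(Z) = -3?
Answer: 123/2 ≈ 61.500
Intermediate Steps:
h(W, r) = 12 (h(W, r) = -3*(-4) = 12)
Q(c) = -3/c
-33*Q(2) + h(-5, 6) = -(-99)/2 + 12 = -33*(-3/2) + 12 = 99/2 + 12 = 123/2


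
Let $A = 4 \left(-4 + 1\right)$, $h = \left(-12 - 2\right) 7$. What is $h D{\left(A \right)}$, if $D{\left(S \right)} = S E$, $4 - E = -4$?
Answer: $9408$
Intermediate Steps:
$E = 8$ ($E = 4 - -4 = 4 + 4 = 8$)
$h = -98$ ($h = \left(-12 - 2\right) 7 = \left(-14\right) 7 = -98$)
$A = -12$ ($A = 4 \left(-3\right) = -12$)
$D{\left(S \right)} = 8 S$ ($D{\left(S \right)} = S 8 = 8 S$)
$h D{\left(A \right)} = - 98 \cdot 8 \left(-12\right) = \left(-98\right) \left(-96\right) = 9408$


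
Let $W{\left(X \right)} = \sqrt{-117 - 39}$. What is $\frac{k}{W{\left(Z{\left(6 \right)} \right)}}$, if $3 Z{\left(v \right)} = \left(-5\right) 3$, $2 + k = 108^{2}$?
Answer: $- \frac{5831 i \sqrt{39}}{39} \approx - 933.71 i$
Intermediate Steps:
$k = 11662$ ($k = -2 + 108^{2} = -2 + 11664 = 11662$)
$Z{\left(v \right)} = -5$ ($Z{\left(v \right)} = \frac{\left(-5\right) 3}{3} = \frac{1}{3} \left(-15\right) = -5$)
$W{\left(X \right)} = 2 i \sqrt{39}$ ($W{\left(X \right)} = \sqrt{-156} = 2 i \sqrt{39}$)
$\frac{k}{W{\left(Z{\left(6 \right)} \right)}} = \frac{11662}{2 i \sqrt{39}} = 11662 \left(- \frac{i \sqrt{39}}{78}\right) = - \frac{5831 i \sqrt{39}}{39}$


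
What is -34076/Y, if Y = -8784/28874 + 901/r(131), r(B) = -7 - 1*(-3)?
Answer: 1967820848/13025305 ≈ 151.08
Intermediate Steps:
r(B) = -4 (r(B) = -7 + 3 = -4)
Y = -13025305/57748 (Y = -8784/28874 + 901/(-4) = -8784*1/28874 + 901*(-1/4) = -4392/14437 - 901/4 = -13025305/57748 ≈ -225.55)
-34076/Y = -34076/(-13025305/57748) = -34076*(-57748/13025305) = 1967820848/13025305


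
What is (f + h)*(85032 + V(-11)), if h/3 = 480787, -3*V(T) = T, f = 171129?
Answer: 137204197810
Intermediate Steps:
V(T) = -T/3
h = 1442361 (h = 3*480787 = 1442361)
(f + h)*(85032 + V(-11)) = (171129 + 1442361)*(85032 - ⅓*(-11)) = 1613490*(85032 + 11/3) = 1613490*(255107/3) = 137204197810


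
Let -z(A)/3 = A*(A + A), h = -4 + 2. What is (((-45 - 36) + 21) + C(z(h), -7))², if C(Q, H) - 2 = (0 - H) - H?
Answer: 1936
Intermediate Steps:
h = -2
z(A) = -6*A² (z(A) = -3*A*(A + A) = -3*A*2*A = -6*A²)
C(Q, H) = 2 - 2*H (C(Q, H) = 2 + ((0 - H) - H) = 2 + (-H - H) = 2 - 2*H)
(((-45 - 36) + 21) + C(z(h), -7))² = (((-45 - 36) + 21) + (2 - 2*(-7)))² = ((-81 + 21) + (2 + 14))² = (-60 + 16)² = (-44)² = 1936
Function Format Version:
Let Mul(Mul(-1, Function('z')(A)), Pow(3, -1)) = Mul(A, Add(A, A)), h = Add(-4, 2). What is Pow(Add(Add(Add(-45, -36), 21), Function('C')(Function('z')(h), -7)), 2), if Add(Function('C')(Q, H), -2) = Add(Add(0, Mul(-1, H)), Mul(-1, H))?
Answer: 1936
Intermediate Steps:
h = -2
Function('z')(A) = Mul(-6, Pow(A, 2)) (Function('z')(A) = Mul(-3, Mul(A, Add(A, A))) = Mul(-3, Mul(A, Mul(2, A))) = Mul(-3, Mul(2, Pow(A, 2))) = Mul(-6, Pow(A, 2)))
Function('C')(Q, H) = Add(2, Mul(-2, H)) (Function('C')(Q, H) = Add(2, Add(Add(0, Mul(-1, H)), Mul(-1, H))) = Add(2, Add(Mul(-1, H), Mul(-1, H))) = Add(2, Mul(-2, H)))
Pow(Add(Add(Add(-45, -36), 21), Function('C')(Function('z')(h), -7)), 2) = Pow(Add(Add(Add(-45, -36), 21), Add(2, Mul(-2, -7))), 2) = Pow(Add(Add(-81, 21), Add(2, 14)), 2) = Pow(Add(-60, 16), 2) = Pow(-44, 2) = 1936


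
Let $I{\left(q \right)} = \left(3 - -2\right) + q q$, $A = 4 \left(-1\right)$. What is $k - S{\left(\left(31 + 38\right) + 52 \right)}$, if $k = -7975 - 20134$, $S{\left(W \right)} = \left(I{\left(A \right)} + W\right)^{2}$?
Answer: $-48273$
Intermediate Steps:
$A = -4$
$I{\left(q \right)} = 5 + q^{2}$ ($I{\left(q \right)} = \left(3 + 2\right) + q^{2} = 5 + q^{2}$)
$S{\left(W \right)} = \left(21 + W\right)^{2}$ ($S{\left(W \right)} = \left(\left(5 + \left(-4\right)^{2}\right) + W\right)^{2} = \left(\left(5 + 16\right) + W\right)^{2} = \left(21 + W\right)^{2}$)
$k = -28109$ ($k = -7975 - 20134 = -28109$)
$k - S{\left(\left(31 + 38\right) + 52 \right)} = -28109 - \left(21 + \left(\left(31 + 38\right) + 52\right)\right)^{2} = -28109 - \left(21 + \left(69 + 52\right)\right)^{2} = -28109 - \left(21 + 121\right)^{2} = -28109 - 142^{2} = -28109 - 20164 = -48273$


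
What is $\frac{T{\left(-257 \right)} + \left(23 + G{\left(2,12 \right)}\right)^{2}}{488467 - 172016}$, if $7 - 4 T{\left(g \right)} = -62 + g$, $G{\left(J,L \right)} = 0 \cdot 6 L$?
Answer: $\frac{1221}{632902} \approx 0.0019292$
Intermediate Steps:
$G{\left(J,L \right)} = 0$ ($G{\left(J,L \right)} = 0 L = 0$)
$T{\left(g \right)} = \frac{69}{4} - \frac{g}{4}$ ($T{\left(g \right)} = \frac{7}{4} - \frac{-62 + g}{4} = \frac{7}{4} - \left(- \frac{31}{2} + \frac{g}{4}\right) = \frac{69}{4} - \frac{g}{4}$)
$\frac{T{\left(-257 \right)} + \left(23 + G{\left(2,12 \right)}\right)^{2}}{488467 - 172016} = \frac{\left(\frac{69}{4} - - \frac{257}{4}\right) + \left(23 + 0\right)^{2}}{488467 - 172016} = \frac{\left(\frac{69}{4} + \frac{257}{4}\right) + 23^{2}}{316451} = \left(\frac{163}{2} + 529\right) \frac{1}{316451} = \frac{1221}{2} \cdot \frac{1}{316451} = \frac{1221}{632902}$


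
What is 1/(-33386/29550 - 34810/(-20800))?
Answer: 6146400/3342067 ≈ 1.8391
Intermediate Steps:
1/(-33386/29550 - 34810/(-20800)) = 1/(-33386*1/29550 - 34810*(-1/20800)) = 1/(-16693/14775 + 3481/2080) = 1/(3342067/6146400) = 6146400/3342067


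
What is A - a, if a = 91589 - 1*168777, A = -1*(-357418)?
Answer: 434606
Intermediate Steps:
A = 357418
a = -77188 (a = 91589 - 168777 = -77188)
A - a = 357418 - 1*(-77188) = 357418 + 77188 = 434606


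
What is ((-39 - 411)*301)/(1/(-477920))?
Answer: 64734264000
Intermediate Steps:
((-39 - 411)*301)/(1/(-477920)) = (-450*301)/(-1/477920) = -135450*(-477920) = 64734264000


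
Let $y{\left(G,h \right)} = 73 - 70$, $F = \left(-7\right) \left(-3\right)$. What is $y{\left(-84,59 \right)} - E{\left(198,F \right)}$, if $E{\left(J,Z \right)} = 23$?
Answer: $-20$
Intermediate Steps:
$F = 21$
$y{\left(G,h \right)} = 3$
$y{\left(-84,59 \right)} - E{\left(198,F \right)} = 3 - 23 = -20$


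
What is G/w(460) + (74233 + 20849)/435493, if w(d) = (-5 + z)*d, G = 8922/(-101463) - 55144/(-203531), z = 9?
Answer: 5238453560485929/23982153394454744 ≈ 0.21843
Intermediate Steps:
G = 1259724030/6883621951 (G = 8922*(-1/101463) - 55144*(-1/203531) = -2974/33821 + 55144/203531 = 1259724030/6883621951 ≈ 0.18300)
w(d) = 4*d (w(d) = (-5 + 9)*d = 4*d)
G/w(460) + (74233 + 20849)/435493 = 1259724030/(6883621951*((4*460))) + (74233 + 20849)/435493 = (1259724030/6883621951)/1840 + 95082*(1/435493) = (1259724030/6883621951)*(1/1840) + 95082/435493 = 5477061/55068975608 + 95082/435493 = 5238453560485929/23982153394454744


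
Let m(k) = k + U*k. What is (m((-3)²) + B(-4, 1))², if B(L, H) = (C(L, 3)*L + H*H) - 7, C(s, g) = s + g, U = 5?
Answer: 2704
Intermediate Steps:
C(s, g) = g + s
B(L, H) = -7 + H² + L*(3 + L) (B(L, H) = ((3 + L)*L + H*H) - 7 = (L*(3 + L) + H²) - 7 = (H² + L*(3 + L)) - 7 = -7 + H² + L*(3 + L))
m(k) = 6*k (m(k) = k + 5*k = 6*k)
(m((-3)²) + B(-4, 1))² = (6*(-3)² + (-7 + 1² - 4*(3 - 4)))² = (6*9 + (-7 + 1 - 4*(-1)))² = (54 + (-7 + 1 + 4))² = (54 - 2)² = 52² = 2704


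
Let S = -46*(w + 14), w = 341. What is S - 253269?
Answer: -269599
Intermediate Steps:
S = -16330 (S = -46*(341 + 14) = -46*355 = -16330)
S - 253269 = -16330 - 253269 = -269599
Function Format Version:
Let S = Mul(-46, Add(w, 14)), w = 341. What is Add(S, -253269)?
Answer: -269599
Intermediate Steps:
S = -16330 (S = Mul(-46, Add(341, 14)) = Mul(-46, 355) = -16330)
Add(S, -253269) = Add(-16330, -253269) = -269599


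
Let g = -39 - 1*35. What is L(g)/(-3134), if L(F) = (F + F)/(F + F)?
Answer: -1/3134 ≈ -0.00031908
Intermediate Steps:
g = -74 (g = -39 - 35 = -74)
L(F) = 1 (L(F) = (2*F)/((2*F)) = (2*F)*(1/(2*F)) = 1)
L(g)/(-3134) = 1/(-3134) = 1*(-1/3134) = -1/3134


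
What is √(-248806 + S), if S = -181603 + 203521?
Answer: 2*I*√56722 ≈ 476.33*I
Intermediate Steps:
S = 21918
√(-248806 + S) = √(-248806 + 21918) = √(-226888) = 2*I*√56722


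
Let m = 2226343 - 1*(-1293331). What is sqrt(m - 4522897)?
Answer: I*sqrt(1003223) ≈ 1001.6*I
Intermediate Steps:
m = 3519674 (m = 2226343 + 1293331 = 3519674)
sqrt(m - 4522897) = sqrt(3519674 - 4522897) = sqrt(-1003223) = I*sqrt(1003223)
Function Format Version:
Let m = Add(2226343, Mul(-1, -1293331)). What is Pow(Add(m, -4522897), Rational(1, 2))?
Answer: Mul(I, Pow(1003223, Rational(1, 2))) ≈ Mul(1001.6, I)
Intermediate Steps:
m = 3519674 (m = Add(2226343, 1293331) = 3519674)
Pow(Add(m, -4522897), Rational(1, 2)) = Pow(Add(3519674, -4522897), Rational(1, 2)) = Pow(-1003223, Rational(1, 2)) = Mul(I, Pow(1003223, Rational(1, 2)))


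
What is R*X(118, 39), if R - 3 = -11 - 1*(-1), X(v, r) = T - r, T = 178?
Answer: -973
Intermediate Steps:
X(v, r) = 178 - r
R = -7 (R = 3 + (-11 - 1*(-1)) = 3 + (-11 + 1) = 3 - 10 = -7)
R*X(118, 39) = -7*(178 - 1*39) = -7*(178 - 39) = -7*139 = -973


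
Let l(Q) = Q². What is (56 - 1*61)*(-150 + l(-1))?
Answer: 745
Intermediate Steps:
(56 - 1*61)*(-150 + l(-1)) = (56 - 1*61)*(-150 + (-1)²) = (56 - 61)*(-150 + 1) = -5*(-149) = 745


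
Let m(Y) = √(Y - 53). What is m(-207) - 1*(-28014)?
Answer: 28014 + 2*I*√65 ≈ 28014.0 + 16.125*I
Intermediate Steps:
m(Y) = √(-53 + Y)
m(-207) - 1*(-28014) = √(-53 - 207) - 1*(-28014) = √(-260) + 28014 = 2*I*√65 + 28014 = 28014 + 2*I*√65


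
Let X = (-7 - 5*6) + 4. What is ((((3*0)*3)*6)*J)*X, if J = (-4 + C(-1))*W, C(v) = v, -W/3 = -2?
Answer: 0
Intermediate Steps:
W = 6 (W = -3*(-2) = 6)
X = -33 (X = (-7 - 30) + 4 = -37 + 4 = -33)
J = -30 (J = (-4 - 1)*6 = -5*6 = -30)
((((3*0)*3)*6)*J)*X = ((((3*0)*3)*6)*(-30))*(-33) = (((0*3)*6)*(-30))*(-33) = ((0*6)*(-30))*(-33) = (0*(-30))*(-33) = 0*(-33) = 0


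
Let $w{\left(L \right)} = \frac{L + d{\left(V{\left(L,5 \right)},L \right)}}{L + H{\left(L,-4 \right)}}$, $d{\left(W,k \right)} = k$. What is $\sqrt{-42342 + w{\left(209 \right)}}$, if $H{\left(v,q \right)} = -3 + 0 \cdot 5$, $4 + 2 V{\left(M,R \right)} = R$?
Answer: $\frac{i \sqrt{449184751}}{103} \approx 205.77 i$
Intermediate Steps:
$V{\left(M,R \right)} = -2 + \frac{R}{2}$
$H{\left(v,q \right)} = -3$ ($H{\left(v,q \right)} = -3 + 0 = -3$)
$w{\left(L \right)} = \frac{2 L}{-3 + L}$ ($w{\left(L \right)} = \frac{L + L}{L - 3} = \frac{2 L}{-3 + L}$)
$\sqrt{-42342 + w{\left(209 \right)}} = \sqrt{-42342 + 2 \cdot 209 \frac{1}{-3 + 209}} = \sqrt{-42342 + 2 \cdot 209 \cdot \frac{1}{206}} = \sqrt{-42342 + \frac{209}{103}} = \sqrt{- \frac{4361017}{103}} = \frac{i \sqrt{449184751}}{103}$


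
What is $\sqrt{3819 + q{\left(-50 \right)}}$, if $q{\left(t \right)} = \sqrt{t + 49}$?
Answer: $\sqrt{3819 + i} \approx 61.798 + 0.00809 i$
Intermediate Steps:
$q{\left(t \right)} = \sqrt{49 + t}$
$\sqrt{3819 + q{\left(-50 \right)}} = \sqrt{3819 + \sqrt{49 - 50}} = \sqrt{3819 + \sqrt{-1}} = \sqrt{3819 + i}$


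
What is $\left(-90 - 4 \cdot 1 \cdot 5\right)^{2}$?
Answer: $12100$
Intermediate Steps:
$\left(-90 - 4 \cdot 1 \cdot 5\right)^{2} = \left(-90 - 20\right)^{2} = \left(-110\right)^{2} = 12100$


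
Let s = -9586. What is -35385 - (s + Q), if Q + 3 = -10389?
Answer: -15407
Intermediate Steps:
Q = -10392 (Q = -3 - 10389 = -10392)
-35385 - (s + Q) = -35385 - (-9586 - 10392) = -35385 - 1*(-19978) = -35385 + 19978 = -15407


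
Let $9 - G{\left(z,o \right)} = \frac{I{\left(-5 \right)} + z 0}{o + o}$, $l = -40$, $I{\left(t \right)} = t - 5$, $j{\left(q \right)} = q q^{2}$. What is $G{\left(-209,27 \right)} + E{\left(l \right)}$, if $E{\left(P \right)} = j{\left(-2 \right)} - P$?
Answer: $\frac{1112}{27} \approx 41.185$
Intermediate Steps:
$j{\left(q \right)} = q^{3}$
$I{\left(t \right)} = -5 + t$ ($I{\left(t \right)} = t - 5 = -5 + t$)
$E{\left(P \right)} = -8 - P$ ($E{\left(P \right)} = \left(-2\right)^{3} - P = -8 - P$)
$G{\left(z,o \right)} = 9 + \frac{5}{o}$ ($G{\left(z,o \right)} = 9 - \frac{\left(-5 - 5\right) + z 0}{o + o} = 9 - \frac{-10 + 0}{2 o} = 9 - - 10 \frac{1}{2 o} = 9 - - \frac{5}{o} = 9 + \frac{5}{o}$)
$G{\left(-209,27 \right)} + E{\left(l \right)} = \left(9 + \frac{5}{27}\right) - -32 = \left(9 + 5 \cdot \frac{1}{27}\right) + \left(-8 + 40\right) = \left(9 + \frac{5}{27}\right) + 32 = \frac{248}{27} + 32 = \frac{1112}{27}$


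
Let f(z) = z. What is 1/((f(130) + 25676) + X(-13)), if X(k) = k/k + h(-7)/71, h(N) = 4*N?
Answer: 71/1832269 ≈ 3.8750e-5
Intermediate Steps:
X(k) = 43/71 (X(k) = k/k + (4*(-7))/71 = 1 - 28*1/71 = 1 - 28/71 = 43/71)
1/((f(130) + 25676) + X(-13)) = 1/((130 + 25676) + 43/71) = 1/(25806 + 43/71) = 1/(1832269/71) = 71/1832269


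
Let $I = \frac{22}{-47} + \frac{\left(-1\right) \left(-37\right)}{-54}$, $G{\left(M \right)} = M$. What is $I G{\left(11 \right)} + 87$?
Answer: $\frac{188609}{2538} \approx 74.314$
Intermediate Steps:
$I = - \frac{2927}{2538}$ ($I = 22 \left(- \frac{1}{47}\right) + 37 \left(- \frac{1}{54}\right) = - \frac{22}{47} - \frac{37}{54} = - \frac{2927}{2538} \approx -1.1533$)
$I G{\left(11 \right)} + 87 = \left(- \frac{2927}{2538}\right) 11 + 87 = - \frac{32197}{2538} + 87 = \frac{188609}{2538}$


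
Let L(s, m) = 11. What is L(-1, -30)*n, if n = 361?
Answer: 3971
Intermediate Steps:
L(-1, -30)*n = 11*361 = 3971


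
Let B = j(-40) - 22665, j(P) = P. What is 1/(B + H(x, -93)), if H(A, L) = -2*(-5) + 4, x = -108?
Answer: -1/22691 ≈ -4.4070e-5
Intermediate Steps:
H(A, L) = 14 (H(A, L) = 10 + 4 = 14)
B = -22705 (B = -40 - 22665 = -22705)
1/(B + H(x, -93)) = 1/(-22705 + 14) = 1/(-22691) = -1/22691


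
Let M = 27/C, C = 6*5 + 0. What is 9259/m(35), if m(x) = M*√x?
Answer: 18518*√35/63 ≈ 1739.0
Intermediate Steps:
C = 30 (C = 30 + 0 = 30)
M = 9/10 (M = 27/30 = 27*(1/30) = 9/10 ≈ 0.90000)
m(x) = 9*√x/10
9259/m(35) = 9259/((9*√35/10)) = 9259*(2*√35/63) = 18518*√35/63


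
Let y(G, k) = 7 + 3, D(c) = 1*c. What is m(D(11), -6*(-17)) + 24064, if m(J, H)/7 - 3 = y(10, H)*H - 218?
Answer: 29699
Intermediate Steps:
D(c) = c
y(G, k) = 10
m(J, H) = -1505 + 70*H (m(J, H) = 21 + 7*(10*H - 218) = 21 + 7*(-218 + 10*H) = 21 + (-1526 + 70*H) = -1505 + 70*H)
m(D(11), -6*(-17)) + 24064 = (-1505 + 70*(-6*(-17))) + 24064 = (-1505 + 70*102) + 24064 = (-1505 + 7140) + 24064 = 5635 + 24064 = 29699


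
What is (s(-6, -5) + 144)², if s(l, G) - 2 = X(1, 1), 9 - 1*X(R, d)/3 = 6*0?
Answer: 29929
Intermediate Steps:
X(R, d) = 27 (X(R, d) = 27 - 18*0 = 27 - 3*0 = 27 + 0 = 27)
s(l, G) = 29 (s(l, G) = 2 + 27 = 29)
(s(-6, -5) + 144)² = (29 + 144)² = 173² = 29929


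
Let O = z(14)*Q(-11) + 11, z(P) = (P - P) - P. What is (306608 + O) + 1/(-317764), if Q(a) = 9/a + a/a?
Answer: 1071748381673/3495404 ≈ 3.0662e+5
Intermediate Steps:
z(P) = -P (z(P) = 0 - P = -P)
Q(a) = 1 + 9/a (Q(a) = 9/a + 1 = 1 + 9/a)
O = 93/11 (O = (-1*14)*((9 - 11)/(-11)) + 11 = -(-14)*(-2)/11 + 11 = -14*2/11 + 11 = -28/11 + 11 = 93/11 ≈ 8.4545)
(306608 + O) + 1/(-317764) = (306608 + 93/11) + 1/(-317764) = 3372781/11 - 1/317764 = 1071748381673/3495404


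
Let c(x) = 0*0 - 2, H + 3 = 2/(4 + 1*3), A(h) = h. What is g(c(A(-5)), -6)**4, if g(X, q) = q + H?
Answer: 13845841/2401 ≈ 5766.7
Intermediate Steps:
H = -19/7 (H = -3 + 2/(4 + 1*3) = -3 + 2/(4 + 3) = -3 + 2/7 = -19/7 ≈ -2.7143)
c(x) = -2 (c(x) = 0 - 2 = -2)
g(X, q) = -19/7 + q (g(X, q) = q - 19/7 = -19/7 + q)
g(c(A(-5)), -6)**4 = (-19/7 - 6)**4 = (-61/7)**4 = 13845841/2401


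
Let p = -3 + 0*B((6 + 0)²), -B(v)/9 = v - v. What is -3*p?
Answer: 9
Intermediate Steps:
B(v) = 0 (B(v) = -9*(v - v) = -9*0 = 0)
p = -3 (p = -3 + 0*0 = -3 + 0 = -3)
-3*p = -3*(-3) = 9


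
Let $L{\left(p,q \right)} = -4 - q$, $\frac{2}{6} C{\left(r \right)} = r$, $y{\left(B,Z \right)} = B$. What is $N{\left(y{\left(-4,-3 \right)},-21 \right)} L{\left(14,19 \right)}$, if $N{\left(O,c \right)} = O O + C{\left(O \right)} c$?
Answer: $-6164$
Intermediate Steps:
$C{\left(r \right)} = 3 r$
$N{\left(O,c \right)} = O^{2} + 3 O c$ ($N{\left(O,c \right)} = O O + 3 O c = O^{2} + 3 O c$)
$N{\left(y{\left(-4,-3 \right)},-21 \right)} L{\left(14,19 \right)} = - 4 \left(-4 + 3 \left(-21\right)\right) \left(-4 - 19\right) = - 4 \left(-4 - 63\right) \left(-4 - 19\right) = \left(-4\right) \left(-67\right) \left(-23\right) = 268 \left(-23\right) = -6164$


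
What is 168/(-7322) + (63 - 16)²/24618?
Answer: 859891/12875214 ≈ 0.066787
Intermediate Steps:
168/(-7322) + (63 - 16)²/24618 = 168*(-1/7322) + 47²*(1/24618) = -12/523 + 2209*(1/24618) = -12/523 + 2209/24618 = 859891/12875214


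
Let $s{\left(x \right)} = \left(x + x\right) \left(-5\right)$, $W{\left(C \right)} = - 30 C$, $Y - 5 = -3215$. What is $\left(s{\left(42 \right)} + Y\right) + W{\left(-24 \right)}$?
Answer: $-2910$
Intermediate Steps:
$Y = -3210$ ($Y = 5 - 3215 = -3210$)
$s{\left(x \right)} = - 10 x$ ($s{\left(x \right)} = 2 x \left(-5\right) = - 10 x$)
$\left(s{\left(42 \right)} + Y\right) + W{\left(-24 \right)} = \left(\left(-10\right) 42 - 3210\right) - -720 = \left(-420 - 3210\right) + 720 = -3630 + 720 = -2910$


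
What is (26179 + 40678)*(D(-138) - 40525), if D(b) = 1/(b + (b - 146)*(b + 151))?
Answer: -10376925179607/3830 ≈ -2.7094e+9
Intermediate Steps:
D(b) = 1/(b + (-146 + b)*(151 + b))
(26179 + 40678)*(D(-138) - 40525) = (26179 + 40678)*(1/(-22046 + (-138)**2 + 6*(-138)) - 40525) = 66857*(1/(-22046 + 19044 - 828) - 40525) = 66857*(1/(-3830) - 40525) = 66857*(-1/3830 - 40525) = 66857*(-155210751/3830) = -10376925179607/3830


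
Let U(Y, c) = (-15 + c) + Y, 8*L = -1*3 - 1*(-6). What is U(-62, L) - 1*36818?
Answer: -295157/8 ≈ -36895.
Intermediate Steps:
L = 3/8 (L = (-1*3 - 1*(-6))/8 = (-3 + 6)/8 = (1/8)*3 = 3/8 ≈ 0.37500)
U(Y, c) = -15 + Y + c
U(-62, L) - 1*36818 = (-15 - 62 + 3/8) - 1*36818 = -613/8 - 36818 = -295157/8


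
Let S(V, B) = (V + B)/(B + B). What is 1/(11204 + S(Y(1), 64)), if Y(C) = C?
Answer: 128/1434177 ≈ 8.9250e-5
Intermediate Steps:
S(V, B) = (B + V)/(2*B) (S(V, B) = (B + V)/((2*B)) = (B + V)*(1/(2*B)) = (B + V)/(2*B))
1/(11204 + S(Y(1), 64)) = 1/(11204 + (½)*(64 + 1)/64) = 1/(11204 + (½)*(1/64)*65) = 1/(11204 + 65/128) = 1/(1434177/128) = 128/1434177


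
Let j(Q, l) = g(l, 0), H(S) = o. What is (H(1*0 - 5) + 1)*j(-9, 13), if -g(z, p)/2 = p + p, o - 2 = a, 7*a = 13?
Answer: 0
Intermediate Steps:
a = 13/7 (a = (⅐)*13 = 13/7 ≈ 1.8571)
o = 27/7 (o = 2 + 13/7 = 27/7 ≈ 3.8571)
H(S) = 27/7
g(z, p) = -4*p (g(z, p) = -2*(p + p) = -4*p)
j(Q, l) = 0 (j(Q, l) = -4*0 = 0)
(H(1*0 - 5) + 1)*j(-9, 13) = (27/7 + 1)*0 = (34/7)*0 = 0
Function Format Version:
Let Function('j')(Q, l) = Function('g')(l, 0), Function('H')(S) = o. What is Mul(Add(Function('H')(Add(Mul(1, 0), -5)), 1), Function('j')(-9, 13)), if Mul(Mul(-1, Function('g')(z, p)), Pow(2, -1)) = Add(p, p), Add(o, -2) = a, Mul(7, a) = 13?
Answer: 0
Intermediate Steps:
a = Rational(13, 7) (a = Mul(Rational(1, 7), 13) = Rational(13, 7) ≈ 1.8571)
o = Rational(27, 7) (o = Add(2, Rational(13, 7)) = Rational(27, 7) ≈ 3.8571)
Function('H')(S) = Rational(27, 7)
Function('g')(z, p) = Mul(-4, p) (Function('g')(z, p) = Mul(-2, Add(p, p)) = Mul(-2, Mul(2, p)) = Mul(-4, p))
Function('j')(Q, l) = 0 (Function('j')(Q, l) = Mul(-4, 0) = 0)
Mul(Add(Function('H')(Add(Mul(1, 0), -5)), 1), Function('j')(-9, 13)) = Mul(Add(Rational(27, 7), 1), 0) = Mul(Rational(34, 7), 0) = 0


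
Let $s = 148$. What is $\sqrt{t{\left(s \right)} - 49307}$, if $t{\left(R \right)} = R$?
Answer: $i \sqrt{49159} \approx 221.72 i$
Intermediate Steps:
$\sqrt{t{\left(s \right)} - 49307} = \sqrt{148 - 49307} = \sqrt{-49159} = i \sqrt{49159}$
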